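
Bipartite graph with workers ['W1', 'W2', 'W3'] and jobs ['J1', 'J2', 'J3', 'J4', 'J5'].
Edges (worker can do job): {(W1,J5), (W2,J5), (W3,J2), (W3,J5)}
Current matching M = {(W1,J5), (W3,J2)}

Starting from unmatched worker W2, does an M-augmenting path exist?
No augmenting path from W2

Alternating search from W2 reaches jobs: {J5}.
Every reachable job is already matched in M, and following those matched edges back to workers exposes no further unvisited jobs.
No M-augmenting path from W2 exists.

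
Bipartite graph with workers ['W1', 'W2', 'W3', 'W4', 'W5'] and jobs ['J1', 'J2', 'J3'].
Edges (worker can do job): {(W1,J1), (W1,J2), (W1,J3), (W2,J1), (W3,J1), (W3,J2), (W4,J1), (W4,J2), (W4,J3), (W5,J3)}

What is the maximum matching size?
Maximum matching size = 3

Maximum matching: {(W3,J1), (W4,J2), (W5,J3)}
Size: 3

This assigns 3 workers to 3 distinct jobs.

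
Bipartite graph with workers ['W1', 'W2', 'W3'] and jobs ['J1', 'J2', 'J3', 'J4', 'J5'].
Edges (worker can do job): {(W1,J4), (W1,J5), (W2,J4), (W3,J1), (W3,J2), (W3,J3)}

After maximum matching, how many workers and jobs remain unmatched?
Unmatched: 0 workers, 2 jobs

Maximum matching size: 3
Workers: 3 total, 3 matched, 0 unmatched
Jobs: 5 total, 3 matched, 2 unmatched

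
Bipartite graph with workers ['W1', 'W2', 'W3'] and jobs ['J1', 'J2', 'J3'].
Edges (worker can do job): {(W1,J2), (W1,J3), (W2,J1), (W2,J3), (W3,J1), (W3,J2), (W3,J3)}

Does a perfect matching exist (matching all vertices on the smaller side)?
Yes, perfect matching exists (size 3)

Perfect matching: {(W1,J2), (W2,J1), (W3,J3)}
All 3 vertices on the smaller side are matched.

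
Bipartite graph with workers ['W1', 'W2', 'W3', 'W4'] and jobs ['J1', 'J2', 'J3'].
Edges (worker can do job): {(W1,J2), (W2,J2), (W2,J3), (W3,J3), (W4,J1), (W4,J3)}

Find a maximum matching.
Matching: {(W1,J2), (W3,J3), (W4,J1)}

Maximum matching (size 3):
  W1 → J2
  W3 → J3
  W4 → J1

Each worker is assigned to at most one job, and each job to at most one worker.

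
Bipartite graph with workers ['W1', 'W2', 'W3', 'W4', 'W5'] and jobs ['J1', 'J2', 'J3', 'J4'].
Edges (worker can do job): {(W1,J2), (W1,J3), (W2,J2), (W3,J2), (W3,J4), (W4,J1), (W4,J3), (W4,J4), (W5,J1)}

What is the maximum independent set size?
Maximum independent set = 5

By König's theorem:
- Min vertex cover = Max matching = 4
- Max independent set = Total vertices - Min vertex cover
- Max independent set = 9 - 4 = 5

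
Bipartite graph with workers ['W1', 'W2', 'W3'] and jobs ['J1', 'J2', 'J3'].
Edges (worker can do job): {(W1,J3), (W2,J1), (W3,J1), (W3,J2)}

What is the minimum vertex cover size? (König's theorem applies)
Minimum vertex cover size = 3

By König's theorem: in bipartite graphs,
min vertex cover = max matching = 3

Maximum matching has size 3, so minimum vertex cover also has size 3.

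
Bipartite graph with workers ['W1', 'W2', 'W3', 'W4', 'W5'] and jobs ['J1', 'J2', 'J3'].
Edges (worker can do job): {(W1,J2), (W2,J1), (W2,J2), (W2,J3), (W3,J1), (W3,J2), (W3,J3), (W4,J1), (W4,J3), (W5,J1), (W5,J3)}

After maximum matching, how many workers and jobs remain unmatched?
Unmatched: 2 workers, 0 jobs

Maximum matching size: 3
Workers: 5 total, 3 matched, 2 unmatched
Jobs: 3 total, 3 matched, 0 unmatched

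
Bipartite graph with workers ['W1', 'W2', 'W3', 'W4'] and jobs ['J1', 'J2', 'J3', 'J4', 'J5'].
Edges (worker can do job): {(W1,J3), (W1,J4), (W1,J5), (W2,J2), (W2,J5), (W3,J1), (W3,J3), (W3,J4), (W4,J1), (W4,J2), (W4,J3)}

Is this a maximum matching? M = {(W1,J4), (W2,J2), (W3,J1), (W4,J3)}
Yes, size 4 is maximum

Proposed matching has size 4.
Maximum matching size for this graph: 4.

This is a maximum matching.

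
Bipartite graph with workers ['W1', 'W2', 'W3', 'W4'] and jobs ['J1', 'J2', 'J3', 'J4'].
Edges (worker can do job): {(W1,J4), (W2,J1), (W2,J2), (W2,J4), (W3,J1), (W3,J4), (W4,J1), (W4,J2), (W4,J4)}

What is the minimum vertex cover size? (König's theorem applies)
Minimum vertex cover size = 3

By König's theorem: in bipartite graphs,
min vertex cover = max matching = 3

Maximum matching has size 3, so minimum vertex cover also has size 3.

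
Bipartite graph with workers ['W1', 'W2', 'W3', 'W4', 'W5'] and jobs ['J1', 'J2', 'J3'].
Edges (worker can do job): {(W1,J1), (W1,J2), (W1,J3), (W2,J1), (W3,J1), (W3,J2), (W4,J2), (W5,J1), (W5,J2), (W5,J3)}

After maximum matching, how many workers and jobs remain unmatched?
Unmatched: 2 workers, 0 jobs

Maximum matching size: 3
Workers: 5 total, 3 matched, 2 unmatched
Jobs: 3 total, 3 matched, 0 unmatched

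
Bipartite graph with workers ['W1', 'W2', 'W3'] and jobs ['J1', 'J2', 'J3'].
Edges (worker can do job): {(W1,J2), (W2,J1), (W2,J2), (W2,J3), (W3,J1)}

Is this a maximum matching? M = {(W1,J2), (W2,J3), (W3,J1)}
Yes, size 3 is maximum

Proposed matching has size 3.
Maximum matching size for this graph: 3.

This is a maximum matching.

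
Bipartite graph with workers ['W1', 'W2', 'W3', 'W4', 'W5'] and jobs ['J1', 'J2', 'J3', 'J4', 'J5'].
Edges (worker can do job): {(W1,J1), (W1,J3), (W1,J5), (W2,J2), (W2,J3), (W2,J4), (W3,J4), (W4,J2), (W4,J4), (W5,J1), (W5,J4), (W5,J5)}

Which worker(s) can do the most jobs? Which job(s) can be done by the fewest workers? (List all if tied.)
Most versatile: W1, W2, W5 (3 jobs); Least covered: J1, J2, J3, J5 (2 workers)

Worker degrees (jobs they can do): W1:3, W2:3, W3:1, W4:2, W5:3
Job degrees (workers who can do it): J1:2, J2:2, J3:2, J4:4, J5:2

Maximum worker degree is 3, achieved by: W1, W2, W5
Minimum job degree is 2, achieved by: J1, J2, J3, J5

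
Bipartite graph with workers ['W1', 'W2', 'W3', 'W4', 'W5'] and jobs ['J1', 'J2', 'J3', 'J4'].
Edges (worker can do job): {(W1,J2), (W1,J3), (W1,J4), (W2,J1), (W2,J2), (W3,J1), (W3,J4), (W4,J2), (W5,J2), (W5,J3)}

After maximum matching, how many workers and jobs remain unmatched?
Unmatched: 1 workers, 0 jobs

Maximum matching size: 4
Workers: 5 total, 4 matched, 1 unmatched
Jobs: 4 total, 4 matched, 0 unmatched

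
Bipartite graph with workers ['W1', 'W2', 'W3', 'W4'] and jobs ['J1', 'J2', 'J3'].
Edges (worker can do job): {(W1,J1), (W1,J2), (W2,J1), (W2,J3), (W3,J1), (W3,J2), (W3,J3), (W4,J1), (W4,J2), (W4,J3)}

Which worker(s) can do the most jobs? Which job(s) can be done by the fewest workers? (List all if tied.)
Most versatile: W3, W4 (3 jobs); Least covered: J2, J3 (3 workers)

Worker degrees (jobs they can do): W1:2, W2:2, W3:3, W4:3
Job degrees (workers who can do it): J1:4, J2:3, J3:3

Maximum worker degree is 3, achieved by: W3, W4
Minimum job degree is 3, achieved by: J2, J3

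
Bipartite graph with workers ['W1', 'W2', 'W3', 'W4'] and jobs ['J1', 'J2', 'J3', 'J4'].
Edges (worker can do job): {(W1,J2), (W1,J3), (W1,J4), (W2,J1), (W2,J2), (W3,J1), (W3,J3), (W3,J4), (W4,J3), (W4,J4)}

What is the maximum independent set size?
Maximum independent set = 4

By König's theorem:
- Min vertex cover = Max matching = 4
- Max independent set = Total vertices - Min vertex cover
- Max independent set = 8 - 4 = 4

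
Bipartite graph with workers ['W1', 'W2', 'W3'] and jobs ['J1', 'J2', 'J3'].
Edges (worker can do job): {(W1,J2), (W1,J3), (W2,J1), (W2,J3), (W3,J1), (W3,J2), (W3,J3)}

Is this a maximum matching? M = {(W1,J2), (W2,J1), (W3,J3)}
Yes, size 3 is maximum

Proposed matching has size 3.
Maximum matching size for this graph: 3.

This is a maximum matching.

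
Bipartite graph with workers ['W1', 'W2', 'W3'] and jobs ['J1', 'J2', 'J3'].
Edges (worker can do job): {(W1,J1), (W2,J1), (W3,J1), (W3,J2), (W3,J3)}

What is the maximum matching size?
Maximum matching size = 2

Maximum matching: {(W1,J1), (W3,J3)}
Size: 2

This assigns 2 workers to 2 distinct jobs.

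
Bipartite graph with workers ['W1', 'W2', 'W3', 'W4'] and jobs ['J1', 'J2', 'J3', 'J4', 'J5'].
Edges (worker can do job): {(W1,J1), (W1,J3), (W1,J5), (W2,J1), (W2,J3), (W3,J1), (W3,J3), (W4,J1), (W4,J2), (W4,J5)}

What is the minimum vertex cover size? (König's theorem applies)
Minimum vertex cover size = 4

By König's theorem: in bipartite graphs,
min vertex cover = max matching = 4

Maximum matching has size 4, so minimum vertex cover also has size 4.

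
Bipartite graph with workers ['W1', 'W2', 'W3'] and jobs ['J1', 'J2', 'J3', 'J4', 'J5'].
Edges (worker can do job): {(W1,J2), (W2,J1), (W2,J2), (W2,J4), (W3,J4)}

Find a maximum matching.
Matching: {(W1,J2), (W2,J1), (W3,J4)}

Maximum matching (size 3):
  W1 → J2
  W2 → J1
  W3 → J4

Each worker is assigned to at most one job, and each job to at most one worker.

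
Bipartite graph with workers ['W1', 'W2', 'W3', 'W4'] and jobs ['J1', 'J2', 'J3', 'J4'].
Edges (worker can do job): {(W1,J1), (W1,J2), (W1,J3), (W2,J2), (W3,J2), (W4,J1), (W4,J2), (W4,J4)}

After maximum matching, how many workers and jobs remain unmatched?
Unmatched: 1 workers, 1 jobs

Maximum matching size: 3
Workers: 4 total, 3 matched, 1 unmatched
Jobs: 4 total, 3 matched, 1 unmatched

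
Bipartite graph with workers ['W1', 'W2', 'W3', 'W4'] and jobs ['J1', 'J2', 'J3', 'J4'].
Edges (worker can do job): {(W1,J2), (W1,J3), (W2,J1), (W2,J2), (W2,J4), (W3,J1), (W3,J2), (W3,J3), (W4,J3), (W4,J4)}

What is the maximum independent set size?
Maximum independent set = 4

By König's theorem:
- Min vertex cover = Max matching = 4
- Max independent set = Total vertices - Min vertex cover
- Max independent set = 8 - 4 = 4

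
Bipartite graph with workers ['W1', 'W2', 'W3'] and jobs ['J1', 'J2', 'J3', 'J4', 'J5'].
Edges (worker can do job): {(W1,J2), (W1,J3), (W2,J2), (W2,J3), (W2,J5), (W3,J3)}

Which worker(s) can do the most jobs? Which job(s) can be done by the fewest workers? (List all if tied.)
Most versatile: W2 (3 jobs); Least covered: J1, J4 (0 workers)

Worker degrees (jobs they can do): W1:2, W2:3, W3:1
Job degrees (workers who can do it): J1:0, J2:2, J3:3, J4:0, J5:1

Maximum worker degree is 3, achieved by: W2
Minimum job degree is 0, achieved by: J1, J4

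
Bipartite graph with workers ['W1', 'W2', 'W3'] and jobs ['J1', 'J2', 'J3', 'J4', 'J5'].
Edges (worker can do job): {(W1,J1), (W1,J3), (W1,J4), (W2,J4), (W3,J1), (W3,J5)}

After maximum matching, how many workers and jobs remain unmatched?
Unmatched: 0 workers, 2 jobs

Maximum matching size: 3
Workers: 3 total, 3 matched, 0 unmatched
Jobs: 5 total, 3 matched, 2 unmatched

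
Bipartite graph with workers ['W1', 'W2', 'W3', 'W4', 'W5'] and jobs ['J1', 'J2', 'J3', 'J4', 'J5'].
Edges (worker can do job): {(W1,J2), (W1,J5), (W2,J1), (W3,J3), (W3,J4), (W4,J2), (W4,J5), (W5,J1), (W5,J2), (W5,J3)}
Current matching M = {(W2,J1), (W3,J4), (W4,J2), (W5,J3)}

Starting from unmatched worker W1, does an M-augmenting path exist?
Yes: W1 → J5

An M-augmenting path alternates non-matching / matching edges, starting and ending at unmatched vertices.
Path: W1 → J5
(J5 is unmatched in M, so the path is augmenting.)
Flipping edges along this path would increase |M| from 4 to 5.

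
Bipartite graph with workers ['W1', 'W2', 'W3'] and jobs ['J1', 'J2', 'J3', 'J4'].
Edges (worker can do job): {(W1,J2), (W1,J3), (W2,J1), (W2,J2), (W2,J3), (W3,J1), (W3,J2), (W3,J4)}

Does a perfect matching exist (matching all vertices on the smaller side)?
Yes, perfect matching exists (size 3)

Perfect matching: {(W1,J3), (W2,J1), (W3,J2)}
All 3 vertices on the smaller side are matched.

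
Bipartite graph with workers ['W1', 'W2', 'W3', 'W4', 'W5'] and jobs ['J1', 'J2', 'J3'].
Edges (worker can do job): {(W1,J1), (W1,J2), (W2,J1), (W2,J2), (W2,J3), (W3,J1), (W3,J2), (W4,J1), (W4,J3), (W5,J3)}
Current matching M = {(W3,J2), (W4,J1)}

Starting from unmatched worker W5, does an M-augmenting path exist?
Yes: W5 → J3

An M-augmenting path alternates non-matching / matching edges, starting and ending at unmatched vertices.
Path: W5 → J3
(J3 is unmatched in M, so the path is augmenting.)
Flipping edges along this path would increase |M| from 2 to 3.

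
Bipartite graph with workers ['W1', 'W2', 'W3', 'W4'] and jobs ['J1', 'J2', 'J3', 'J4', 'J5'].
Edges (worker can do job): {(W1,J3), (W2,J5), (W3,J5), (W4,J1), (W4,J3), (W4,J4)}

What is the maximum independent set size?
Maximum independent set = 6

By König's theorem:
- Min vertex cover = Max matching = 3
- Max independent set = Total vertices - Min vertex cover
- Max independent set = 9 - 3 = 6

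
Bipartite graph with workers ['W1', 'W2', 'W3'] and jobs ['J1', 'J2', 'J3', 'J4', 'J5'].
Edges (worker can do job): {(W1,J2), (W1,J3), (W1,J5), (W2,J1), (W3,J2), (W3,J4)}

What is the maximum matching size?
Maximum matching size = 3

Maximum matching: {(W1,J5), (W2,J1), (W3,J2)}
Size: 3

This assigns 3 workers to 3 distinct jobs.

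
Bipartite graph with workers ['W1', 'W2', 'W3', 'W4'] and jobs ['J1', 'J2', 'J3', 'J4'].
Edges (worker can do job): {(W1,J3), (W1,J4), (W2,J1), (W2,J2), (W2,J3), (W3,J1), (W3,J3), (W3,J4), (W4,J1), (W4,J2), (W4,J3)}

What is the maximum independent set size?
Maximum independent set = 4

By König's theorem:
- Min vertex cover = Max matching = 4
- Max independent set = Total vertices - Min vertex cover
- Max independent set = 8 - 4 = 4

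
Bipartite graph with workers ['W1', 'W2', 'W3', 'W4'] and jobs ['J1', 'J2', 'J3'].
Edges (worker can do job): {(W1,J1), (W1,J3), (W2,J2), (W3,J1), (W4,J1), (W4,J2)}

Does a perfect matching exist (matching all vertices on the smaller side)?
Yes, perfect matching exists (size 3)

Perfect matching: {(W1,J3), (W2,J2), (W4,J1)}
All 3 vertices on the smaller side are matched.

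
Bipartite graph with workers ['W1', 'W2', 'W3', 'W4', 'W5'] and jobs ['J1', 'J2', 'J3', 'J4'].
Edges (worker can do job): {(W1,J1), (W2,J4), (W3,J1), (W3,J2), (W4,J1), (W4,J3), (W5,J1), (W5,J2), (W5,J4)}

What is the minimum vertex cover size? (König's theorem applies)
Minimum vertex cover size = 4

By König's theorem: in bipartite graphs,
min vertex cover = max matching = 4

Maximum matching has size 4, so minimum vertex cover also has size 4.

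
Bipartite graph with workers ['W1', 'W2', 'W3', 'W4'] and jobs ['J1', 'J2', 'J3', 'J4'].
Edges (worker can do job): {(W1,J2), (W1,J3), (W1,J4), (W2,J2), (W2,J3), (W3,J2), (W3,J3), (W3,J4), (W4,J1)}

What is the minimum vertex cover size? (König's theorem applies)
Minimum vertex cover size = 4

By König's theorem: in bipartite graphs,
min vertex cover = max matching = 4

Maximum matching has size 4, so minimum vertex cover also has size 4.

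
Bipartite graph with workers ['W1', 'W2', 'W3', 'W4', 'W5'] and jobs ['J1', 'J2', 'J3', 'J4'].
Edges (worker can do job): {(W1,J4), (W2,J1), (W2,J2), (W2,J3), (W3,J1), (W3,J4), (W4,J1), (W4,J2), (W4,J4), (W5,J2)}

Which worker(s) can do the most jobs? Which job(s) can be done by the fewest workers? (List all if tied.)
Most versatile: W2, W4 (3 jobs); Least covered: J3 (1 workers)

Worker degrees (jobs they can do): W1:1, W2:3, W3:2, W4:3, W5:1
Job degrees (workers who can do it): J1:3, J2:3, J3:1, J4:3

Maximum worker degree is 3, achieved by: W2, W4
Minimum job degree is 1, achieved by: J3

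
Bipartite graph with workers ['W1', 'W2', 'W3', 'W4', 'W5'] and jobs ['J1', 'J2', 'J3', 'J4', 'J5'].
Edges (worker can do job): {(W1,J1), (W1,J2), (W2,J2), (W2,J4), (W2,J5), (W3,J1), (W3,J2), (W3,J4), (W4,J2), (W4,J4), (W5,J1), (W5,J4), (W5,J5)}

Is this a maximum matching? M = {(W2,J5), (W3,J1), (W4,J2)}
No, size 3 is not maximum

Proposed matching has size 3.
Maximum matching size for this graph: 4.

This is NOT maximum - can be improved to size 4.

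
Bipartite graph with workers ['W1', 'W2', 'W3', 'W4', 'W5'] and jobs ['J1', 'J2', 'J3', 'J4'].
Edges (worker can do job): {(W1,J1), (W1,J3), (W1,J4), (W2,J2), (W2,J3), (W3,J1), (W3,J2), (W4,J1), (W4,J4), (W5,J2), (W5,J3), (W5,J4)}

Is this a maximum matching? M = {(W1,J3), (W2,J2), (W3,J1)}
No, size 3 is not maximum

Proposed matching has size 3.
Maximum matching size for this graph: 4.

This is NOT maximum - can be improved to size 4.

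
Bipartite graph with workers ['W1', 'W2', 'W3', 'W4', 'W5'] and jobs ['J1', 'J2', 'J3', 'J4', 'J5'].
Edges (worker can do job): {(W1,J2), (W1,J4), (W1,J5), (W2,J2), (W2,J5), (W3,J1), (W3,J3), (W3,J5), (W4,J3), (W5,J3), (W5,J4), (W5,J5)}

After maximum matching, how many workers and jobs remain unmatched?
Unmatched: 0 workers, 0 jobs

Maximum matching size: 5
Workers: 5 total, 5 matched, 0 unmatched
Jobs: 5 total, 5 matched, 0 unmatched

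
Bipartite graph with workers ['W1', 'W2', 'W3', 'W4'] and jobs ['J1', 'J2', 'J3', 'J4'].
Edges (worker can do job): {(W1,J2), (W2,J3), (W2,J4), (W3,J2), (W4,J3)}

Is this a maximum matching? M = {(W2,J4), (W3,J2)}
No, size 2 is not maximum

Proposed matching has size 2.
Maximum matching size for this graph: 3.

This is NOT maximum - can be improved to size 3.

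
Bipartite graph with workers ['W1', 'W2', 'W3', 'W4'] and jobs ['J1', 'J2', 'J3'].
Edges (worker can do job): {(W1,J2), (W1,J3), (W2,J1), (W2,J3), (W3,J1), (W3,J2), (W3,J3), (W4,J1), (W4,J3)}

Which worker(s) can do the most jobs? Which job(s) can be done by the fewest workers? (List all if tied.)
Most versatile: W3 (3 jobs); Least covered: J2 (2 workers)

Worker degrees (jobs they can do): W1:2, W2:2, W3:3, W4:2
Job degrees (workers who can do it): J1:3, J2:2, J3:4

Maximum worker degree is 3, achieved by: W3
Minimum job degree is 2, achieved by: J2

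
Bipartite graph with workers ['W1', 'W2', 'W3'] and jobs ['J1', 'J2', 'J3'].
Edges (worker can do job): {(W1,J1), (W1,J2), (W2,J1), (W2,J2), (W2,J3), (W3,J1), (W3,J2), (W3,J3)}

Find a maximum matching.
Matching: {(W1,J2), (W2,J1), (W3,J3)}

Maximum matching (size 3):
  W1 → J2
  W2 → J1
  W3 → J3

Each worker is assigned to at most one job, and each job to at most one worker.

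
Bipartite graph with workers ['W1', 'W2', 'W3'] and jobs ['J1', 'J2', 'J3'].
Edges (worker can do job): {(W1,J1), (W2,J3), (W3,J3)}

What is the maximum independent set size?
Maximum independent set = 4

By König's theorem:
- Min vertex cover = Max matching = 2
- Max independent set = Total vertices - Min vertex cover
- Max independent set = 6 - 2 = 4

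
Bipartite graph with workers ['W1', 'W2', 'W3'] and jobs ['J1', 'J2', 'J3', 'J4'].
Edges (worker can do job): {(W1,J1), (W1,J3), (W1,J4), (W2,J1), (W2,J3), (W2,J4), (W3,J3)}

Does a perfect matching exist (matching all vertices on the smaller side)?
Yes, perfect matching exists (size 3)

Perfect matching: {(W1,J1), (W2,J4), (W3,J3)}
All 3 vertices on the smaller side are matched.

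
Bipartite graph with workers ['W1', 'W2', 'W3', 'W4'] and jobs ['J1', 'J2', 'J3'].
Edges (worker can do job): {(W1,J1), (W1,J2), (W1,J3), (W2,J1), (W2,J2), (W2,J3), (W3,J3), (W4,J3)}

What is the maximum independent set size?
Maximum independent set = 4

By König's theorem:
- Min vertex cover = Max matching = 3
- Max independent set = Total vertices - Min vertex cover
- Max independent set = 7 - 3 = 4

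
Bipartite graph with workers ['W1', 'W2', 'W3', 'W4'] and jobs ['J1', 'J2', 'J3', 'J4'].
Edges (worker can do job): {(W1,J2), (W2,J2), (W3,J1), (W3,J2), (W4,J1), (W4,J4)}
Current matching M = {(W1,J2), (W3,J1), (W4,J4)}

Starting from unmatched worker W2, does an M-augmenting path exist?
No augmenting path from W2

Alternating search from W2 reaches jobs: {J2}.
Every reachable job is already matched in M, and following those matched edges back to workers exposes no further unvisited jobs.
No M-augmenting path from W2 exists.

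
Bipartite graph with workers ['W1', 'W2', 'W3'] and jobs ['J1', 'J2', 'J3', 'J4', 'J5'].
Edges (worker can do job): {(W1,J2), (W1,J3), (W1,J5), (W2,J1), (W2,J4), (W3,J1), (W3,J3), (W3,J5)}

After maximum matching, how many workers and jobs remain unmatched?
Unmatched: 0 workers, 2 jobs

Maximum matching size: 3
Workers: 3 total, 3 matched, 0 unmatched
Jobs: 5 total, 3 matched, 2 unmatched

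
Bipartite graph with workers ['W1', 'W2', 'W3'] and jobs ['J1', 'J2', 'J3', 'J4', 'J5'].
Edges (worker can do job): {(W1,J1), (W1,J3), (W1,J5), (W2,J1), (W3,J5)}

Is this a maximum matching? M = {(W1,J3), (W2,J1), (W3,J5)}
Yes, size 3 is maximum

Proposed matching has size 3.
Maximum matching size for this graph: 3.

This is a maximum matching.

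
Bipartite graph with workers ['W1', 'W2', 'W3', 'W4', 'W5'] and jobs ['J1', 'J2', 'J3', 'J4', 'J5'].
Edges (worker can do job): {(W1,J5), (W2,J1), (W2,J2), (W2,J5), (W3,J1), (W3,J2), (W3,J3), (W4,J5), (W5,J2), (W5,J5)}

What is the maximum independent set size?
Maximum independent set = 6

By König's theorem:
- Min vertex cover = Max matching = 4
- Max independent set = Total vertices - Min vertex cover
- Max independent set = 10 - 4 = 6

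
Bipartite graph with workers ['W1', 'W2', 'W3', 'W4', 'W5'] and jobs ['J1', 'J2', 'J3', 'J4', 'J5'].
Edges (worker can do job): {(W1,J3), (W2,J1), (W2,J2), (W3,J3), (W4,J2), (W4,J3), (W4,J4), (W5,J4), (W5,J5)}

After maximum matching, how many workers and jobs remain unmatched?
Unmatched: 1 workers, 1 jobs

Maximum matching size: 4
Workers: 5 total, 4 matched, 1 unmatched
Jobs: 5 total, 4 matched, 1 unmatched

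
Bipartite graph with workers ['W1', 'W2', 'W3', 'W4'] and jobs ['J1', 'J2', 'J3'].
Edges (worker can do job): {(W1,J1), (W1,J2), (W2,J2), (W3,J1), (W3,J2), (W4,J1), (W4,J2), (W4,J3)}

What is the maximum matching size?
Maximum matching size = 3

Maximum matching: {(W1,J1), (W3,J2), (W4,J3)}
Size: 3

This assigns 3 workers to 3 distinct jobs.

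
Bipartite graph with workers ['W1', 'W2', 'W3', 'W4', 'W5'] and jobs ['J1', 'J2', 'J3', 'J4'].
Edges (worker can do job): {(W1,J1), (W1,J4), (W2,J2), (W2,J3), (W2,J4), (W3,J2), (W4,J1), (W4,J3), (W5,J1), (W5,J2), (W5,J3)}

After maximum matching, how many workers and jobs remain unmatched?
Unmatched: 1 workers, 0 jobs

Maximum matching size: 4
Workers: 5 total, 4 matched, 1 unmatched
Jobs: 4 total, 4 matched, 0 unmatched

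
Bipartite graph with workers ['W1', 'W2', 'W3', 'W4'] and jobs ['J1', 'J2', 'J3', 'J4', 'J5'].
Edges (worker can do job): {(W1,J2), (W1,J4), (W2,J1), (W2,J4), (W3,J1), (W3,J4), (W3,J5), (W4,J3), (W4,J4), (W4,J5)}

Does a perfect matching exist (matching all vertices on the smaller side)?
Yes, perfect matching exists (size 4)

Perfect matching: {(W1,J2), (W2,J1), (W3,J5), (W4,J3)}
All 4 vertices on the smaller side are matched.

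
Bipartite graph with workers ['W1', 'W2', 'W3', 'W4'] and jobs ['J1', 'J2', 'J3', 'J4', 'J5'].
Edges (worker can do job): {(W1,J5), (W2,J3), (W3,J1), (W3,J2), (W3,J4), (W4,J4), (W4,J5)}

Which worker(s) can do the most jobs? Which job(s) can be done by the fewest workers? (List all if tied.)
Most versatile: W3 (3 jobs); Least covered: J1, J2, J3 (1 workers)

Worker degrees (jobs they can do): W1:1, W2:1, W3:3, W4:2
Job degrees (workers who can do it): J1:1, J2:1, J3:1, J4:2, J5:2

Maximum worker degree is 3, achieved by: W3
Minimum job degree is 1, achieved by: J1, J2, J3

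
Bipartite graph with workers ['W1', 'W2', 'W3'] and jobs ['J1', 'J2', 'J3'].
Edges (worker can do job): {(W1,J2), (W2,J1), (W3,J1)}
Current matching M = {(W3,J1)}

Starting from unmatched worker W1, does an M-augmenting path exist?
Yes: W1 → J2

An M-augmenting path alternates non-matching / matching edges, starting and ending at unmatched vertices.
Path: W1 → J2
(J2 is unmatched in M, so the path is augmenting.)
Flipping edges along this path would increase |M| from 1 to 2.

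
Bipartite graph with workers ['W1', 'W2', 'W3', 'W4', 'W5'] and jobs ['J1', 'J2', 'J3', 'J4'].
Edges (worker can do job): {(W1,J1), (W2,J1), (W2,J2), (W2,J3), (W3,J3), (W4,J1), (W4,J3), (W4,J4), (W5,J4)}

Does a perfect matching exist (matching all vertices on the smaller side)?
Yes, perfect matching exists (size 4)

Perfect matching: {(W2,J2), (W3,J3), (W4,J1), (W5,J4)}
All 4 vertices on the smaller side are matched.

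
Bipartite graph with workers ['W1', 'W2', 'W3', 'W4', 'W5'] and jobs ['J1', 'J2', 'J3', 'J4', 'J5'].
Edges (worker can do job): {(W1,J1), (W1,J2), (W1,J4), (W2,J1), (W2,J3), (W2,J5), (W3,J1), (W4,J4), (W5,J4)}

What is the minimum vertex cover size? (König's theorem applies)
Minimum vertex cover size = 4

By König's theorem: in bipartite graphs,
min vertex cover = max matching = 4

Maximum matching has size 4, so minimum vertex cover also has size 4.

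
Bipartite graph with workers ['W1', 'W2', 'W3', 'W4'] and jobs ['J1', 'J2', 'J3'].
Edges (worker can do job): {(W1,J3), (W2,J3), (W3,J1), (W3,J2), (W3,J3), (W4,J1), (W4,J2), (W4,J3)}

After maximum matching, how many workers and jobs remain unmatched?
Unmatched: 1 workers, 0 jobs

Maximum matching size: 3
Workers: 4 total, 3 matched, 1 unmatched
Jobs: 3 total, 3 matched, 0 unmatched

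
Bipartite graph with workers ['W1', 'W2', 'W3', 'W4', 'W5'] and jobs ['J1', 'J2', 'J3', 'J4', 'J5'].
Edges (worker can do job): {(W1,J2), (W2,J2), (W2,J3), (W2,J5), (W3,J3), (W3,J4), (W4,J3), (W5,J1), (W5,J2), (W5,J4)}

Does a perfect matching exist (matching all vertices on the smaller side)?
Yes, perfect matching exists (size 5)

Perfect matching: {(W1,J2), (W2,J5), (W3,J4), (W4,J3), (W5,J1)}
All 5 vertices on the smaller side are matched.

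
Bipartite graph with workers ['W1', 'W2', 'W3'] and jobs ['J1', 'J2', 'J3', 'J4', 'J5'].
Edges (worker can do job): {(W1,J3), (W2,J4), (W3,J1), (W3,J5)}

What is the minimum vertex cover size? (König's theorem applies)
Minimum vertex cover size = 3

By König's theorem: in bipartite graphs,
min vertex cover = max matching = 3

Maximum matching has size 3, so minimum vertex cover also has size 3.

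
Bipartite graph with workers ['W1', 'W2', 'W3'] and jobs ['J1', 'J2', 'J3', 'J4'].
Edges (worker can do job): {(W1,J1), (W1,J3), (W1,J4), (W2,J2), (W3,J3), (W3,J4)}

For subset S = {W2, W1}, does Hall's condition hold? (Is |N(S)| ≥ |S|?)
Yes: |N(S)| = 4, |S| = 2

Subset S = {W2, W1}
Neighbors N(S) = {J1, J2, J3, J4}

|N(S)| = 4, |S| = 2
Hall's condition: |N(S)| ≥ |S| is satisfied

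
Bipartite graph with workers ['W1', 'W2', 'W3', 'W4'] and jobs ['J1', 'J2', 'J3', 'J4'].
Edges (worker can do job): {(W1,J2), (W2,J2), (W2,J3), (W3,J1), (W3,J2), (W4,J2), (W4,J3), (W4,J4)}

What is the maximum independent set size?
Maximum independent set = 4

By König's theorem:
- Min vertex cover = Max matching = 4
- Max independent set = Total vertices - Min vertex cover
- Max independent set = 8 - 4 = 4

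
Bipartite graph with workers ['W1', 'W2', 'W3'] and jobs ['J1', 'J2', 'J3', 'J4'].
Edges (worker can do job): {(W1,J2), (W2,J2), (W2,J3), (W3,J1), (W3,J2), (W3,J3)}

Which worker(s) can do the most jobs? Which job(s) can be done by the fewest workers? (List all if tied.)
Most versatile: W3 (3 jobs); Least covered: J4 (0 workers)

Worker degrees (jobs they can do): W1:1, W2:2, W3:3
Job degrees (workers who can do it): J1:1, J2:3, J3:2, J4:0

Maximum worker degree is 3, achieved by: W3
Minimum job degree is 0, achieved by: J4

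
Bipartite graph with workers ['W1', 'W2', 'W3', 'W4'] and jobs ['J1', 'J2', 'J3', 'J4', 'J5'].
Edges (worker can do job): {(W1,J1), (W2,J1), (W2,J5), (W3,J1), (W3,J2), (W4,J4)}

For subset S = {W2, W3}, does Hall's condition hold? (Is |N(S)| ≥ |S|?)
Yes: |N(S)| = 3, |S| = 2

Subset S = {W2, W3}
Neighbors N(S) = {J1, J2, J5}

|N(S)| = 3, |S| = 2
Hall's condition: |N(S)| ≥ |S| is satisfied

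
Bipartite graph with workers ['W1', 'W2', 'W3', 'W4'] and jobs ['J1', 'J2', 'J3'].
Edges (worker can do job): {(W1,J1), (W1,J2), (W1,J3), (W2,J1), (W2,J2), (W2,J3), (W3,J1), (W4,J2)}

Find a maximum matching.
Matching: {(W1,J3), (W3,J1), (W4,J2)}

Maximum matching (size 3):
  W1 → J3
  W3 → J1
  W4 → J2

Each worker is assigned to at most one job, and each job to at most one worker.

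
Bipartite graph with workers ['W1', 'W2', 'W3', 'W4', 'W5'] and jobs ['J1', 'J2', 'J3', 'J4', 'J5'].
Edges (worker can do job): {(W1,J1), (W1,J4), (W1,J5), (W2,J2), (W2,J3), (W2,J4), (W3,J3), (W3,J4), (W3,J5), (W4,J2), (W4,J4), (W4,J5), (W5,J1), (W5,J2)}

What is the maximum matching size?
Maximum matching size = 5

Maximum matching: {(W1,J5), (W2,J3), (W3,J4), (W4,J2), (W5,J1)}
Size: 5

This assigns 5 workers to 5 distinct jobs.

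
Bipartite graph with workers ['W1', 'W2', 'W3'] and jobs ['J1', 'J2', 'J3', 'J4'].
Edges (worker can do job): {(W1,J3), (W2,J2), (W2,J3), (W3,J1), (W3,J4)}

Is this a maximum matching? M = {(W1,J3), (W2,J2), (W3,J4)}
Yes, size 3 is maximum

Proposed matching has size 3.
Maximum matching size for this graph: 3.

This is a maximum matching.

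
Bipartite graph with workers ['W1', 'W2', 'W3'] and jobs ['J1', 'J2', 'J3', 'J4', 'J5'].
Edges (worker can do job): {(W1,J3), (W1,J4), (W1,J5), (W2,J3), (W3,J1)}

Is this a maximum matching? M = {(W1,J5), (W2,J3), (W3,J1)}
Yes, size 3 is maximum

Proposed matching has size 3.
Maximum matching size for this graph: 3.

This is a maximum matching.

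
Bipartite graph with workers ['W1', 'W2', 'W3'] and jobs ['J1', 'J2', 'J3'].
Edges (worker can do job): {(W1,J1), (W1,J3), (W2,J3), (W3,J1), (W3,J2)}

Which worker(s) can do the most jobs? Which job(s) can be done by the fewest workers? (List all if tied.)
Most versatile: W1, W3 (2 jobs); Least covered: J2 (1 workers)

Worker degrees (jobs they can do): W1:2, W2:1, W3:2
Job degrees (workers who can do it): J1:2, J2:1, J3:2

Maximum worker degree is 2, achieved by: W1, W3
Minimum job degree is 1, achieved by: J2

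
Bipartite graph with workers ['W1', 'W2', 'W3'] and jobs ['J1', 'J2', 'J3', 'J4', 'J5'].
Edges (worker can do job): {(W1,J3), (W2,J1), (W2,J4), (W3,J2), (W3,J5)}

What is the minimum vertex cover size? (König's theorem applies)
Minimum vertex cover size = 3

By König's theorem: in bipartite graphs,
min vertex cover = max matching = 3

Maximum matching has size 3, so minimum vertex cover also has size 3.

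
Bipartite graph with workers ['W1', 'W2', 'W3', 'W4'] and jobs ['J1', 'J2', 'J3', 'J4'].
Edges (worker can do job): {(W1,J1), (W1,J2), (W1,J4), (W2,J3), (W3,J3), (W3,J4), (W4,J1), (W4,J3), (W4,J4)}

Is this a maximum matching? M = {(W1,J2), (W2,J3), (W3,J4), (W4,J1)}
Yes, size 4 is maximum

Proposed matching has size 4.
Maximum matching size for this graph: 4.

This is a maximum matching.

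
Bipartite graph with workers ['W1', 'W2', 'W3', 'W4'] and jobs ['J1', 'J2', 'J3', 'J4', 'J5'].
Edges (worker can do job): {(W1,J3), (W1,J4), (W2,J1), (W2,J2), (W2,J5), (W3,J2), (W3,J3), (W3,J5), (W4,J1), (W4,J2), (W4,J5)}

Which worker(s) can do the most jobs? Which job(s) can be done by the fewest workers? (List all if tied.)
Most versatile: W2, W3, W4 (3 jobs); Least covered: J4 (1 workers)

Worker degrees (jobs they can do): W1:2, W2:3, W3:3, W4:3
Job degrees (workers who can do it): J1:2, J2:3, J3:2, J4:1, J5:3

Maximum worker degree is 3, achieved by: W2, W3, W4
Minimum job degree is 1, achieved by: J4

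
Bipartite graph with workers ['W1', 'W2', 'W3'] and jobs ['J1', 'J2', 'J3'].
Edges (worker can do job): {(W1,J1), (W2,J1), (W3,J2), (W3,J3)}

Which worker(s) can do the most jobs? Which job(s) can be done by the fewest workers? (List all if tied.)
Most versatile: W3 (2 jobs); Least covered: J2, J3 (1 workers)

Worker degrees (jobs they can do): W1:1, W2:1, W3:2
Job degrees (workers who can do it): J1:2, J2:1, J3:1

Maximum worker degree is 2, achieved by: W3
Minimum job degree is 1, achieved by: J2, J3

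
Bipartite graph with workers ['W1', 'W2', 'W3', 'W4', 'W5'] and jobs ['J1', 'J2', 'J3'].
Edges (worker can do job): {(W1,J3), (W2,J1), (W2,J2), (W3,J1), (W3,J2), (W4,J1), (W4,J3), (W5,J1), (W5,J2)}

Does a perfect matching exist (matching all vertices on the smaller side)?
Yes, perfect matching exists (size 3)

Perfect matching: {(W3,J2), (W4,J3), (W5,J1)}
All 3 vertices on the smaller side are matched.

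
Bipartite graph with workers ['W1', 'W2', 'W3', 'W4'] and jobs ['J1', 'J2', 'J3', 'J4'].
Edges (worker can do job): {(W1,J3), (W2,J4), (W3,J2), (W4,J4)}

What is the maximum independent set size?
Maximum independent set = 5

By König's theorem:
- Min vertex cover = Max matching = 3
- Max independent set = Total vertices - Min vertex cover
- Max independent set = 8 - 3 = 5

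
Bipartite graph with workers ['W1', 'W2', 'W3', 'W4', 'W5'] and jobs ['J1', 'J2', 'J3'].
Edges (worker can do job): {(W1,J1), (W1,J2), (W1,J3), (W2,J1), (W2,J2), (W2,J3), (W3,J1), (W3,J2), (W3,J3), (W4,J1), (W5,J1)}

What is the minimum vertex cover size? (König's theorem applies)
Minimum vertex cover size = 3

By König's theorem: in bipartite graphs,
min vertex cover = max matching = 3

Maximum matching has size 3, so minimum vertex cover also has size 3.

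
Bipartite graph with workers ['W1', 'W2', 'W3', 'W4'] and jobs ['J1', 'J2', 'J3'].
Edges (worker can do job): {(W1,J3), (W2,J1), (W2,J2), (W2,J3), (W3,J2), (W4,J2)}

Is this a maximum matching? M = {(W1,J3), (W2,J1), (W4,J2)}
Yes, size 3 is maximum

Proposed matching has size 3.
Maximum matching size for this graph: 3.

This is a maximum matching.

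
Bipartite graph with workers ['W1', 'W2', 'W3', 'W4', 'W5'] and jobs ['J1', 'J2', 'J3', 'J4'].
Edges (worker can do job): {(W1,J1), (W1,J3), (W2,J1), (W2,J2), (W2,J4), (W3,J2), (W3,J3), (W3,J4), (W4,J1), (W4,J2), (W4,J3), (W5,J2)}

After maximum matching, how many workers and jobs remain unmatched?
Unmatched: 1 workers, 0 jobs

Maximum matching size: 4
Workers: 5 total, 4 matched, 1 unmatched
Jobs: 4 total, 4 matched, 0 unmatched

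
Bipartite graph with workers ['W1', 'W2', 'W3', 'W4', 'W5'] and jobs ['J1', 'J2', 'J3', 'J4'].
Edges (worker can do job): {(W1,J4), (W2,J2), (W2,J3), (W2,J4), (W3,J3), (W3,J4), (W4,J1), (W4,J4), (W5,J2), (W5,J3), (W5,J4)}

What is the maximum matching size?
Maximum matching size = 4

Maximum matching: {(W2,J2), (W3,J4), (W4,J1), (W5,J3)}
Size: 4

This assigns 4 workers to 4 distinct jobs.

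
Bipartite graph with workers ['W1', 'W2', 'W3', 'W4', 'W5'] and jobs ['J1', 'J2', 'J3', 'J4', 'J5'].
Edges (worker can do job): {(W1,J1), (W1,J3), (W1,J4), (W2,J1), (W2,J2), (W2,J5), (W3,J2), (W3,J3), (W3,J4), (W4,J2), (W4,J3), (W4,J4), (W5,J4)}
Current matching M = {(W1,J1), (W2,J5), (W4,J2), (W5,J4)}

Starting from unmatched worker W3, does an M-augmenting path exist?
Yes: W3 → J3

An M-augmenting path alternates non-matching / matching edges, starting and ending at unmatched vertices.
Path: W3 → J3
(J3 is unmatched in M, so the path is augmenting.)
Flipping edges along this path would increase |M| from 4 to 5.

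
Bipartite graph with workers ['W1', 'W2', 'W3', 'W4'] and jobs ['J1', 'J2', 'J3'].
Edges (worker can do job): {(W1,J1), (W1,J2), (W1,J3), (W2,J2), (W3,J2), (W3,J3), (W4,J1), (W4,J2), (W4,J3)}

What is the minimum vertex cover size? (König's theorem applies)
Minimum vertex cover size = 3

By König's theorem: in bipartite graphs,
min vertex cover = max matching = 3

Maximum matching has size 3, so minimum vertex cover also has size 3.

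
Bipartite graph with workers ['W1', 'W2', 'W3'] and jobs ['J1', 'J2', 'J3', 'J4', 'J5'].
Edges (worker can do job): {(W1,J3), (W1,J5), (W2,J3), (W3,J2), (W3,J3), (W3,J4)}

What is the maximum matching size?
Maximum matching size = 3

Maximum matching: {(W1,J5), (W2,J3), (W3,J2)}
Size: 3

This assigns 3 workers to 3 distinct jobs.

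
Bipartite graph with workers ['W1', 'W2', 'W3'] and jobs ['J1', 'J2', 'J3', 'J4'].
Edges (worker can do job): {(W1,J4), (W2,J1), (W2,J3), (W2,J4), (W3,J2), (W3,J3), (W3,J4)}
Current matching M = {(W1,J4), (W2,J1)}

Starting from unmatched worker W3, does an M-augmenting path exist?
Yes: W3 → J3

An M-augmenting path alternates non-matching / matching edges, starting and ending at unmatched vertices.
Path: W3 → J3
(J3 is unmatched in M, so the path is augmenting.)
Flipping edges along this path would increase |M| from 2 to 3.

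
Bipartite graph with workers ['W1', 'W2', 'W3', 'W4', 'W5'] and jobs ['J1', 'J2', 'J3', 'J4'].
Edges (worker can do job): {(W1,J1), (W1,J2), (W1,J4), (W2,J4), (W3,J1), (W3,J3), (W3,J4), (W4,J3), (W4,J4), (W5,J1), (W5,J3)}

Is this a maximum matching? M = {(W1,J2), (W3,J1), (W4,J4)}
No, size 3 is not maximum

Proposed matching has size 3.
Maximum matching size for this graph: 4.

This is NOT maximum - can be improved to size 4.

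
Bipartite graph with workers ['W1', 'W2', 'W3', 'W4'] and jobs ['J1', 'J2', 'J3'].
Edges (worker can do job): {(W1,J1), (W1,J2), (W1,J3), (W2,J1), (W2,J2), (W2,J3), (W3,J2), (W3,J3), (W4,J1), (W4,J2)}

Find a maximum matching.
Matching: {(W1,J2), (W3,J3), (W4,J1)}

Maximum matching (size 3):
  W1 → J2
  W3 → J3
  W4 → J1

Each worker is assigned to at most one job, and each job to at most one worker.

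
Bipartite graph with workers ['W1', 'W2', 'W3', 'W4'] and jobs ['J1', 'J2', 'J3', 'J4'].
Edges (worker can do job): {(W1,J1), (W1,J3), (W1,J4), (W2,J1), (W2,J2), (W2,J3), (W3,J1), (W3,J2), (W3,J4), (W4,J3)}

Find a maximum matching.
Matching: {(W1,J1), (W2,J2), (W3,J4), (W4,J3)}

Maximum matching (size 4):
  W1 → J1
  W2 → J2
  W3 → J4
  W4 → J3

Each worker is assigned to at most one job, and each job to at most one worker.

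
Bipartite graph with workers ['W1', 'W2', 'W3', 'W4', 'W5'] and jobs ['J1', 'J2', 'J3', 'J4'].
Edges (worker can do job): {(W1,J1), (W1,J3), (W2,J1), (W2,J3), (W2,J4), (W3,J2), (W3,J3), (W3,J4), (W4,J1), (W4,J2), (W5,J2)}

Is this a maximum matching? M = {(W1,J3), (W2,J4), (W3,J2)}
No, size 3 is not maximum

Proposed matching has size 3.
Maximum matching size for this graph: 4.

This is NOT maximum - can be improved to size 4.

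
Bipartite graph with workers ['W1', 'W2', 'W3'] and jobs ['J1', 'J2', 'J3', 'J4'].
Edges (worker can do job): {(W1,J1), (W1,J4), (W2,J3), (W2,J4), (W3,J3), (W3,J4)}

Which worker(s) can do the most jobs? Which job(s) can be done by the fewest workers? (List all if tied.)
Most versatile: W1, W2, W3 (2 jobs); Least covered: J2 (0 workers)

Worker degrees (jobs they can do): W1:2, W2:2, W3:2
Job degrees (workers who can do it): J1:1, J2:0, J3:2, J4:3

Maximum worker degree is 2, achieved by: W1, W2, W3
Minimum job degree is 0, achieved by: J2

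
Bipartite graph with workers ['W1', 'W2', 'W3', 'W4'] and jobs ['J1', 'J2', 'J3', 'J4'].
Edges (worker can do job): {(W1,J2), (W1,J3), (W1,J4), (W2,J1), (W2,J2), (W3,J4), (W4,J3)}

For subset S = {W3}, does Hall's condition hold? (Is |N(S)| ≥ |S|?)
Yes: |N(S)| = 1, |S| = 1

Subset S = {W3}
Neighbors N(S) = {J4}

|N(S)| = 1, |S| = 1
Hall's condition: |N(S)| ≥ |S| is satisfied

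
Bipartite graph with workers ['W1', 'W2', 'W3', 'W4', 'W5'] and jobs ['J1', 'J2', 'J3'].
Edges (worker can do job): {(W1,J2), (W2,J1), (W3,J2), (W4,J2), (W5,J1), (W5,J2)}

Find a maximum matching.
Matching: {(W3,J2), (W5,J1)}

Maximum matching (size 2):
  W3 → J2
  W5 → J1

Each worker is assigned to at most one job, and each job to at most one worker.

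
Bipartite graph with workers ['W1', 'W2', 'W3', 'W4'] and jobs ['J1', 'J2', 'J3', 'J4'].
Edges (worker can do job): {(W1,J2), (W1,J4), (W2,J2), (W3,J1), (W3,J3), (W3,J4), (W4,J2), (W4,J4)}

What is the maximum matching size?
Maximum matching size = 3

Maximum matching: {(W1,J2), (W3,J3), (W4,J4)}
Size: 3

This assigns 3 workers to 3 distinct jobs.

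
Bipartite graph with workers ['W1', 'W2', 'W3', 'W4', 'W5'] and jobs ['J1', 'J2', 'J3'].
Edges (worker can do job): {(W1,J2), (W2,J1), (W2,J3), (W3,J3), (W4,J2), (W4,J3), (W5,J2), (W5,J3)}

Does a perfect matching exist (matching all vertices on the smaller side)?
Yes, perfect matching exists (size 3)

Perfect matching: {(W2,J1), (W3,J3), (W5,J2)}
All 3 vertices on the smaller side are matched.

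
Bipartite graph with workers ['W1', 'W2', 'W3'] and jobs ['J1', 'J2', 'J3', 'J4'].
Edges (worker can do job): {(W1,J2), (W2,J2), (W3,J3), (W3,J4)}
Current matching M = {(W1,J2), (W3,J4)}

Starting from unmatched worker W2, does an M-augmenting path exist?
No augmenting path from W2

Alternating search from W2 reaches jobs: {J2}.
Every reachable job is already matched in M, and following those matched edges back to workers exposes no further unvisited jobs.
No M-augmenting path from W2 exists.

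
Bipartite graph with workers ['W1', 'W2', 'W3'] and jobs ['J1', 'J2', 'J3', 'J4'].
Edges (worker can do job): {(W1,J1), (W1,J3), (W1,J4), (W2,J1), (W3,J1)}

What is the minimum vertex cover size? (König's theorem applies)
Minimum vertex cover size = 2

By König's theorem: in bipartite graphs,
min vertex cover = max matching = 2

Maximum matching has size 2, so minimum vertex cover also has size 2.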